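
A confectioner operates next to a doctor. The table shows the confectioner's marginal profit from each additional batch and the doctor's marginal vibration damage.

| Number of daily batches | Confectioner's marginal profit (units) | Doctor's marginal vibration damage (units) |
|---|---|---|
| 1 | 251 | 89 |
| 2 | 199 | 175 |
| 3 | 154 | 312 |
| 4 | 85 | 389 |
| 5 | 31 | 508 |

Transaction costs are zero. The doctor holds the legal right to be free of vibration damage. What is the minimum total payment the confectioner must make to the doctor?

Efficient level: marginal profit ≥ marginal vibration damage through level 2, so k* = 2.
With the doctor holding the right, the confectioner must at least compensate total damage at k*: 89 + 175 = 264.

264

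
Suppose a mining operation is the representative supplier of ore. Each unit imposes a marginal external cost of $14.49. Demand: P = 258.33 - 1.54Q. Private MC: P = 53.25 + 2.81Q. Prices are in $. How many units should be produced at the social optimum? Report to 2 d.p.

Social marginal cost = private MC + MEC = 67.74 + 2.81Q.
Set SMC = demand: 67.74 + 2.81Q = 258.33 - 1.54Q → Q* = 43.8138.

Q* = 43.81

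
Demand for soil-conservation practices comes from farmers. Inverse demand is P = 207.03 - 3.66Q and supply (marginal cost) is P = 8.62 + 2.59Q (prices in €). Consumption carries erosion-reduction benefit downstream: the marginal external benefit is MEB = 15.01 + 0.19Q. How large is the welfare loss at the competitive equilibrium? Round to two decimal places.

DWL = €36.53

Market equilibrium (private): 8.62 + 2.59Q = 207.03 - 3.66Q → Q_m = 31.7456.
Social marginal benefit = demand + MEB = 222.04 - 3.47Q.
Set SMB = MC: 222.04 - 3.47Q = 8.62 + 2.59Q → Q* = 35.2178.
Between Q* and Q_m the wedge SMB − MC runs linearly from 0 to MEB(Q_m), so the loss is a triangle.
DWL = ½ × 3.4722 × 21.0417 = 36.5305.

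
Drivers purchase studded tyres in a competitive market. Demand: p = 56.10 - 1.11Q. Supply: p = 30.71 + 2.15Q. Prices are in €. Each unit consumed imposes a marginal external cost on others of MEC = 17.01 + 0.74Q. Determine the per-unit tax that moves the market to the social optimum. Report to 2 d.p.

tax = €18.56 per unit

Social marginal benefit = demand − MEC = 39.09 - 1.85Q.
Set SMB = MC: 39.09 - 1.85Q = 30.71 + 2.15Q → Q* = 2.0950.
The Pigouvian tax equals MEC at Q*: 17.01 + 0.74×2.0950 = 18.5603.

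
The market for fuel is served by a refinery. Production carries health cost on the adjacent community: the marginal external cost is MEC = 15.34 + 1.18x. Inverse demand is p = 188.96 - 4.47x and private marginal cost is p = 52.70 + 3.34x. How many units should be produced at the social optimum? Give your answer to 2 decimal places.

Social marginal cost = private MC + MEC = 68.04 + 4.52x.
Set SMC = demand: 68.04 + 4.52x = 188.96 - 4.47x → x* = 13.4505.

x* = 13.45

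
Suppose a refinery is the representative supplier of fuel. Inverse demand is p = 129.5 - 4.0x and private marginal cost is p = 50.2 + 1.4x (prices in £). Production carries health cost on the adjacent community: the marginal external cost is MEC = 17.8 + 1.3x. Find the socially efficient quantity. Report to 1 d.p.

Social marginal cost = private MC + MEC = 68.0 + 2.7x.
Set SMC = demand: 68.0 + 2.7x = 129.5 - 4.0x → x* = 9.1791.

x* = 9.2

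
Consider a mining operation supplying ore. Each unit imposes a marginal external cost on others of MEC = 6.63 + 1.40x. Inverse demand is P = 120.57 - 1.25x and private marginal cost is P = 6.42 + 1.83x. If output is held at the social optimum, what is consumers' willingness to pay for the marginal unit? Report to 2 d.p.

P = 90.57

Social marginal cost = private MC + MEC = 13.05 + 3.23x.
Set SMC = demand: 13.05 + 3.23x = 120.57 - 1.25x → x* = 24.0000.
Consumer price on the demand curve at x*: 120.57 − 1.25×24.0000 = 90.5700.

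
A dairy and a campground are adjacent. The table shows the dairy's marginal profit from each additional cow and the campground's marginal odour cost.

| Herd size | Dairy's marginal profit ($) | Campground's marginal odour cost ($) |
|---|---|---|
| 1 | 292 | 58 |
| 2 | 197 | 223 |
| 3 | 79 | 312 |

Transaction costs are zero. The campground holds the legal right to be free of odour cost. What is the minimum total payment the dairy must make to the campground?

Efficient level: marginal profit ≥ marginal odour cost through level 1, so k* = 1.
With the campground holding the right, the dairy must at least compensate total damage at k*: 58 = 58.

$58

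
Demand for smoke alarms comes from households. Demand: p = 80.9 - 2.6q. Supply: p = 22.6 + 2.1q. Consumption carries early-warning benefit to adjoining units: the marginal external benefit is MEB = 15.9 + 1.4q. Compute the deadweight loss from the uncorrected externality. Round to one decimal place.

DWL = 167.7

Market equilibrium (private): 22.6 + 2.1q = 80.9 - 2.6q → q_m = 12.4043.
Social marginal benefit = demand + MEB = 96.8 - 1.2q.
Set SMB = MC: 96.8 - 1.2q = 22.6 + 2.1q → q* = 22.4848.
Between q* and q_m the wedge SMB − MC runs linearly from 0 to MEB(q_m), so the loss is a triangle.
DWL = ½ × 10.0805 × 33.2660 = 167.6690.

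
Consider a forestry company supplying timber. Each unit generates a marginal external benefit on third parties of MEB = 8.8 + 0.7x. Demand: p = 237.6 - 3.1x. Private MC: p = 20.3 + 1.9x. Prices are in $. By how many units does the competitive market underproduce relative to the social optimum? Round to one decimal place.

9.1 units

Market equilibrium (private): 20.3 + 1.9x = 237.6 - 3.1x → x_m = 43.4600.
Social marginal cost = private MC − MEB = 11.5 + 1.2x.
Set SMC = demand: 11.5 + 1.2x = 237.6 - 3.1x → x* = 52.5814.
Gap = |43.4600 − 52.5814| = 9.1214.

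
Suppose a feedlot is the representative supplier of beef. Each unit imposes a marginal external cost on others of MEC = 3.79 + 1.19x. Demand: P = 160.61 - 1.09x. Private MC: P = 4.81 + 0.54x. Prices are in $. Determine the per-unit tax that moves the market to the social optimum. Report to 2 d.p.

tax = $67.94 per unit

Social marginal cost = private MC + MEC = 8.60 + 1.73x.
Set SMC = demand: 8.60 + 1.73x = 160.61 - 1.09x → x* = 53.9043.
The Pigouvian tax equals MEC at x*: 3.79 + 1.19×53.9043 = 67.9361.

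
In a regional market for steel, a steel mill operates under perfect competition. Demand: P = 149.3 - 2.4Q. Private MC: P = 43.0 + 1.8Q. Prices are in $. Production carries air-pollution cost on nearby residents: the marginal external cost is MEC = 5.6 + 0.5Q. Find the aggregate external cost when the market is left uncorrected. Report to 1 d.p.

Market equilibrium (private): 43.0 + 1.8Q = 149.3 - 2.4Q → Q_m = 25.3095.
Total external cost = ∫₀^{Q_m} (5.6 + 0.5Q) dQ = 5.6×25.3095 + ½×0.5×25.3095² = 301.8759.

$301.9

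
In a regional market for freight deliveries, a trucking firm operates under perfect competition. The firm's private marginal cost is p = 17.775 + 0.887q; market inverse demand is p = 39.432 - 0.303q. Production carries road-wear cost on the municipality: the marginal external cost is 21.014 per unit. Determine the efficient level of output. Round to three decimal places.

q* = 0.540

Social marginal cost = private MC + MEC = 38.789 + 0.887q.
Set SMC = demand: 38.789 + 0.887q = 39.432 - 0.303q → q* = 0.5403.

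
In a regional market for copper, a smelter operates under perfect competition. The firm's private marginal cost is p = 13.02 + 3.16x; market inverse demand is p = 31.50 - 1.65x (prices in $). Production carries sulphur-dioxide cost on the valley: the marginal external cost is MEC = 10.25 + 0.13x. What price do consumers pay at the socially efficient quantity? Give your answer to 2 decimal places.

Social marginal cost = private MC + MEC = 23.27 + 3.29x.
Set SMC = demand: 23.27 + 3.29x = 31.50 - 1.65x → x* = 1.6660.
Consumer price on the demand curve at x*: 31.50 − 1.65×1.6660 = 28.7511.

P = $28.75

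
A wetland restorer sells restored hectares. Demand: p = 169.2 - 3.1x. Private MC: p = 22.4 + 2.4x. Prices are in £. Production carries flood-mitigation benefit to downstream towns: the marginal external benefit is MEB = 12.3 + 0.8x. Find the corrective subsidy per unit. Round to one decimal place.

subsidy = £39.4 per unit

Social marginal cost = private MC − MEB = 10.1 + 1.6x.
Set SMC = demand: 10.1 + 1.6x = 169.2 - 3.1x → x* = 33.8511.
The Pigouvian subsidy equals MEB at x*: 12.3 + 0.8×33.8511 = 39.3809.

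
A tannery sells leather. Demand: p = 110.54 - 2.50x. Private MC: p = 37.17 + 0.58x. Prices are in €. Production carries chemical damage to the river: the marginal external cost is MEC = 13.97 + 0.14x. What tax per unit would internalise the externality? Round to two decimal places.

Social marginal cost = private MC + MEC = 51.14 + 0.72x.
Set SMC = demand: 51.14 + 0.72x = 110.54 - 2.50x → x* = 18.4472.
The Pigouvian tax equals MEC at x*: 13.97 + 0.14×18.4472 = 16.5526.

tax = €16.55 per unit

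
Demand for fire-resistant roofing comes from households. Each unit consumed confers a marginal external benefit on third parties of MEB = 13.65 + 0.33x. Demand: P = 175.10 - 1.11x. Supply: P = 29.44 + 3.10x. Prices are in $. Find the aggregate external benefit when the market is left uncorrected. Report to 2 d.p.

$669.79

Market equilibrium (private): 29.44 + 3.10x = 175.10 - 1.11x → x_m = 34.5986.
Total external benefit = ∫₀^{x_m} (13.65 + 0.33x) dx = 13.65×34.5986 + ½×0.33×34.5986² = 669.7863.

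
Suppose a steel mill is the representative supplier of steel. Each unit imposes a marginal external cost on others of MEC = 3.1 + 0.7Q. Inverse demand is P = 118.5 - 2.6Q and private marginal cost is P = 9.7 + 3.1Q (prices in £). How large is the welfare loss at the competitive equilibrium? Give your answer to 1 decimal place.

DWL = £21.2

Market equilibrium (private): 9.7 + 3.1Q = 118.5 - 2.6Q → Q_m = 19.0877.
Social marginal cost = private MC + MEC = 12.8 + 3.8Q.
Set SMC = demand: 12.8 + 3.8Q = 118.5 - 2.6Q → Q* = 16.5156.
Height of the DWL triangle at Q_m is SMC(Q_m) − demand(Q_m) = MEC(Q_m) = 16.4614.
DWL = ½ × 2.5721 × 16.4614 = 21.1702.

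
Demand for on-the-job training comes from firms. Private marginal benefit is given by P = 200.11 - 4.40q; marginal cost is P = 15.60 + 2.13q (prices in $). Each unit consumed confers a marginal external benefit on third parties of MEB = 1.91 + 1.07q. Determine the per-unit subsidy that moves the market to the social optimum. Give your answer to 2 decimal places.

Social marginal benefit = demand + MEB = 202.02 - 3.33q.
Set SMB = MC: 202.02 - 3.33q = 15.60 + 2.13q → q* = 34.1429.
The Pigouvian subsidy equals MEB at q*: 1.91 + 1.07×34.1429 = 38.4429.

subsidy = $38.44 per unit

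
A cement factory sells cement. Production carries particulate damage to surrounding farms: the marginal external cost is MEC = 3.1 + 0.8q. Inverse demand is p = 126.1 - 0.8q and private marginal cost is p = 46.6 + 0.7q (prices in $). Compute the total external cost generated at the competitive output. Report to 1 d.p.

$1287.9

Market equilibrium (private): 46.6 + 0.7q = 126.1 - 0.8q → q_m = 53.0000.
Total external cost = ∫₀^{q_m} (3.1 + 0.8q) dq = 3.1×53.0000 + ½×0.8×53.0000² = 1287.9000.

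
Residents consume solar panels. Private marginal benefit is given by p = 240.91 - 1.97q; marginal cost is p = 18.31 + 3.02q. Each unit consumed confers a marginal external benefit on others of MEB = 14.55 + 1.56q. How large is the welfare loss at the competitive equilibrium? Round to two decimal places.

Market equilibrium (private): 18.31 + 3.02q = 240.91 - 1.97q → q_m = 44.6092.
Social marginal benefit = demand + MEB = 255.46 - 0.41q.
Set SMB = MC: 255.46 - 0.41q = 18.31 + 3.02q → q* = 69.1399.
Height of the DWL triangle at q_m is SMB(q_m) − MC(q_m) = MEB(q_m) = 84.1404.
DWL = ½ × 24.5307 × 84.1404 = 1032.0115.

DWL = 1032.01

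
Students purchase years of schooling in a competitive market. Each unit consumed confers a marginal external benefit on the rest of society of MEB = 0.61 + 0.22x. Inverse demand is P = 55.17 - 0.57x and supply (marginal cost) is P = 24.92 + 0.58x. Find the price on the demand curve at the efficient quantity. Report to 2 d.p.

P = 36.26

Social marginal benefit = demand + MEB = 55.78 - 0.35x.
Set SMB = MC: 55.78 - 0.35x = 24.92 + 0.58x → x* = 33.1828.
Consumer price on the demand curve at x*: 55.17 − 0.57×33.1828 = 36.2558.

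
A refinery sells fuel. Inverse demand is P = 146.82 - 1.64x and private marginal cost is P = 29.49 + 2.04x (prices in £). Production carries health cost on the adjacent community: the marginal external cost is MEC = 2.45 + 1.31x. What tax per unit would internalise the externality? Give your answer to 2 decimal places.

tax = £32.61 per unit

Social marginal cost = private MC + MEC = 31.94 + 3.35x.
Set SMC = demand: 31.94 + 3.35x = 146.82 - 1.64x → x* = 23.0220.
The Pigouvian tax equals MEC at x*: 2.45 + 1.31×23.0220 = 32.6088.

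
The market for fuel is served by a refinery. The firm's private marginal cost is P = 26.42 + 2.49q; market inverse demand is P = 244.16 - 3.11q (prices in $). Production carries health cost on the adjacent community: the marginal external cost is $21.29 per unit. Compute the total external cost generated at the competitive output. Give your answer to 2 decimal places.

Market equilibrium (private): 26.42 + 2.49q = 244.16 - 3.11q → q_m = 38.8821.
Total external cost = MEC × q_m = 21.29 × 38.8821 = 827.7999.

$827.80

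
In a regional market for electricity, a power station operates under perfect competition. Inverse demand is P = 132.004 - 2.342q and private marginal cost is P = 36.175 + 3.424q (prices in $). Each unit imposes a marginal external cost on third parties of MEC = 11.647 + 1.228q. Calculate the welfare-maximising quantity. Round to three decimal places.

Social marginal cost = private MC + MEC = 47.822 + 4.652q.
Set SMC = demand: 47.822 + 4.652q = 132.004 - 2.342q → q* = 12.0363.

q* = 12.036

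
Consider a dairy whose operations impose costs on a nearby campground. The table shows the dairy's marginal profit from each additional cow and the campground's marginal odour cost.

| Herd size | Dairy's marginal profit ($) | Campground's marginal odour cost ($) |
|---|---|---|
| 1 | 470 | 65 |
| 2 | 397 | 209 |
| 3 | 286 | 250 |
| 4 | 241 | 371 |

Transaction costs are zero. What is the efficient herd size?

3

Bargaining reaches the level where marginal profit last exceeds marginal odour cost.
That holds through level 3 (286 ≥ 250) but not at 4 (241 < 371).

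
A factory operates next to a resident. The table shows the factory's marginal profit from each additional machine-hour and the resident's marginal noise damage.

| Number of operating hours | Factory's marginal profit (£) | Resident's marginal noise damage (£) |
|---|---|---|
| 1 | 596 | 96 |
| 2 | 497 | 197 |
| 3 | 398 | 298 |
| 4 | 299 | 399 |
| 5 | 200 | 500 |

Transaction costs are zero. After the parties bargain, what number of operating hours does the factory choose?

Bargaining reaches the level where marginal profit last exceeds marginal noise damage.
That holds through level 3 (398 ≥ 298) but not at 4 (299 < 399).

3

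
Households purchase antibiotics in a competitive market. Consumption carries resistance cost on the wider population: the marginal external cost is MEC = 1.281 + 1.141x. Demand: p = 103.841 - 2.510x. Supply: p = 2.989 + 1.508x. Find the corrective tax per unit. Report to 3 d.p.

tax = 23.303 per unit

Social marginal benefit = demand − MEC = 102.560 - 3.651x.
Set SMB = MC: 102.560 - 3.651x = 2.989 + 1.508x → x* = 19.3004.
The Pigouvian tax equals MEC at x*: 1.281 + 1.141×19.3004 = 23.3028.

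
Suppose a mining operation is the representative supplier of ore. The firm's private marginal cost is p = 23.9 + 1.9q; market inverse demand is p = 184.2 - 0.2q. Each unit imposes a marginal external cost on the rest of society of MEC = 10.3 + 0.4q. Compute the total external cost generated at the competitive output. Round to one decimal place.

Market equilibrium (private): 23.9 + 1.9q = 184.2 - 0.2q → q_m = 76.3333.
Total external cost = ∫₀^{q_m} (10.3 + 0.4q) dq = 10.3×76.3333 + ½×0.4×76.3333² = 1951.5875.

1951.6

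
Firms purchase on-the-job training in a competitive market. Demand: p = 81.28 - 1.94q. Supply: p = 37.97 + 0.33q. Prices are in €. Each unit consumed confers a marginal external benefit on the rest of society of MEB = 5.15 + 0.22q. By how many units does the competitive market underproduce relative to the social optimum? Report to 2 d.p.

Market equilibrium (private): 37.97 + 0.33q = 81.28 - 1.94q → q_m = 19.0793.
Social marginal benefit = demand + MEB = 86.43 - 1.72q.
Set SMB = MC: 86.43 - 1.72q = 37.97 + 0.33q → q* = 23.6390.
Gap = |19.0793 − 23.6390| = 4.5597.

4.56 units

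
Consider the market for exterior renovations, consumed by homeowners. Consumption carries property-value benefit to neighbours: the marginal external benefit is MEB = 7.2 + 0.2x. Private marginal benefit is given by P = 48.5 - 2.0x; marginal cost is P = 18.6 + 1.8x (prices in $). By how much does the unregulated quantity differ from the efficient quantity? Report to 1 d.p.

2.4 units

Market equilibrium (private): 18.6 + 1.8x = 48.5 - 2.0x → x_m = 7.8684.
Social marginal benefit = demand + MEB = 55.7 - 1.8x.
Set SMB = MC: 55.7 - 1.8x = 18.6 + 1.8x → x* = 10.3056.
Gap = |7.8684 − 10.3056| = 2.4372.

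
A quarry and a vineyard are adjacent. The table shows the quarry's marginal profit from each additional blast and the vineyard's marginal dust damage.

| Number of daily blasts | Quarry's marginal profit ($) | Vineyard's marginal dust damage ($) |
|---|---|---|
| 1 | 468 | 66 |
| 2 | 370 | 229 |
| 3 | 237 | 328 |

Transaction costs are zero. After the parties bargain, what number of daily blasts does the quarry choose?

2

Bargaining reaches the level where marginal profit last exceeds marginal dust damage.
That holds through level 2 (370 ≥ 229) but not at 3 (237 < 328).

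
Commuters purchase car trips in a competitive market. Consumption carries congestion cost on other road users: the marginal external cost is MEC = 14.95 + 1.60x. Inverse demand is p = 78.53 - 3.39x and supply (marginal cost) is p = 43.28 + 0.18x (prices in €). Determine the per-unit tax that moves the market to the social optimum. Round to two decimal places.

tax = €21.23 per unit

Social marginal benefit = demand − MEC = 63.58 - 4.99x.
Set SMB = MC: 63.58 - 4.99x = 43.28 + 0.18x → x* = 3.9265.
The Pigouvian tax equals MEC at x*: 14.95 + 1.60×3.9265 = 21.2324.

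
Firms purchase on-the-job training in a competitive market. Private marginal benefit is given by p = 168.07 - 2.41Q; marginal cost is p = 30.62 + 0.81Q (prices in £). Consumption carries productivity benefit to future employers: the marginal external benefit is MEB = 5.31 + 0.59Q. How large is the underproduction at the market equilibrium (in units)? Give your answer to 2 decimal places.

Market equilibrium (private): 30.62 + 0.81Q = 168.07 - 2.41Q → Q_m = 42.6863.
Social marginal benefit = demand + MEB = 173.38 - 1.82Q.
Set SMB = MC: 173.38 - 1.82Q = 30.62 + 0.81Q → Q* = 54.2814.
Gap = |42.6863 − 54.2814| = 11.5951.

11.60 units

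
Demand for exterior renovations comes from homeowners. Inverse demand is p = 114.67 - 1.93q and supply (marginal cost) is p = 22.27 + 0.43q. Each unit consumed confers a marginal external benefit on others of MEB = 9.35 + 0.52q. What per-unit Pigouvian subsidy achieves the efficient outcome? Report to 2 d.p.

subsidy = 38.11 per unit

Social marginal benefit = demand + MEB = 124.02 - 1.41q.
Set SMB = MC: 124.02 - 1.41q = 22.27 + 0.43q → q* = 55.2989.
The Pigouvian subsidy equals MEB at q*: 9.35 + 0.52×55.2989 = 38.1054.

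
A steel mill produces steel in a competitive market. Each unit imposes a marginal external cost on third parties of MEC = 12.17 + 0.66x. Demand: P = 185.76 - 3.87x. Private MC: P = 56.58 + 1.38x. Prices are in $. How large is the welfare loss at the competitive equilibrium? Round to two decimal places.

Market equilibrium (private): 56.58 + 1.38x = 185.76 - 3.87x → x_m = 24.6057.
Social marginal cost = private MC + MEC = 68.75 + 2.04x.
Set SMC = demand: 68.75 + 2.04x = 185.76 - 3.87x → x* = 19.7986.
The loss is the area between SMC and demand from x* to x_m; with linear curves that's a triangle of height MEC(x_m).
DWL = ½ × 4.8071 × 28.4098 = 68.2844.

DWL = $68.28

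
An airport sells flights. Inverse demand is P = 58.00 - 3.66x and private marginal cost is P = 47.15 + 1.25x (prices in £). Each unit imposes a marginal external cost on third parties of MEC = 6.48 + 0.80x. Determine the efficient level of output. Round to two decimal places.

x* = 0.77

Social marginal cost = private MC + MEC = 53.63 + 2.05x.
Set SMC = demand: 53.63 + 2.05x = 58.00 - 3.66x → x* = 0.7653.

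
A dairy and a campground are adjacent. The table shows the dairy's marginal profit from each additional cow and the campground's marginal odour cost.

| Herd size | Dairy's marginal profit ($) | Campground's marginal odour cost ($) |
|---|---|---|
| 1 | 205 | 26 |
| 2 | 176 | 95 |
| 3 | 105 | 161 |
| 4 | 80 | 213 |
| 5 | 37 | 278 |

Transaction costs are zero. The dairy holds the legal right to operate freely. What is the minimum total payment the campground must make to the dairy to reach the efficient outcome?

Left alone the dairy would choose level 5 (marginal profit stays positive).
Efficient level: k* = 2 (marginal profit ≥ marginal odour cost through 2).
The campground must at least cover the dairy's forgone profit from cutting 5→2: 105 + 80 + 37 = 222.

$222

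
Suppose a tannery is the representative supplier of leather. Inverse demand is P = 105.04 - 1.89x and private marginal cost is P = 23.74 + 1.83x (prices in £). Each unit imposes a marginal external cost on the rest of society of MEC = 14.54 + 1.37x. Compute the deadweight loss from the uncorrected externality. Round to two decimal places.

DWL = £194.36

Market equilibrium (private): 23.74 + 1.83x = 105.04 - 1.89x → x_m = 21.8548.
Social marginal cost = private MC + MEC = 38.28 + 3.20x.
Set SMC = demand: 38.28 + 3.20x = 105.04 - 1.89x → x* = 13.1159.
The loss is the area between SMC and demand from x* to x_m; with linear curves that's a triangle of height MEC(x_m).
DWL = ½ × 8.7389 × 44.4811 = 194.3579.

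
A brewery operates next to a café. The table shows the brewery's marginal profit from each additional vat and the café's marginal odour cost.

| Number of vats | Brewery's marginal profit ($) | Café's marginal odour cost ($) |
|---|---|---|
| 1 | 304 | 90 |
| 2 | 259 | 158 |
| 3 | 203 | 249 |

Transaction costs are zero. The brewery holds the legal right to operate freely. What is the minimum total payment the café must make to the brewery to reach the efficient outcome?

$203

Left alone the brewery would choose level 3 (marginal profit stays positive).
Efficient level: k* = 2 (marginal profit ≥ marginal odour cost through 2).
The café must at least cover the brewery's forgone profit from cutting 3→2: 203 = 203.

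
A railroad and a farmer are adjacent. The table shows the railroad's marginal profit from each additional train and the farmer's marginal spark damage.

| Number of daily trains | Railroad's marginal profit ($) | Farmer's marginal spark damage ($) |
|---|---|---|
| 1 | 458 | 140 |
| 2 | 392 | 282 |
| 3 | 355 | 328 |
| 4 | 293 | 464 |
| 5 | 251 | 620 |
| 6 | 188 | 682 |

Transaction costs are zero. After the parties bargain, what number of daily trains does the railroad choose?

Bargaining reaches the level where marginal profit last exceeds marginal spark damage.
That holds through level 3 (355 ≥ 328) but not at 4 (293 < 464).

3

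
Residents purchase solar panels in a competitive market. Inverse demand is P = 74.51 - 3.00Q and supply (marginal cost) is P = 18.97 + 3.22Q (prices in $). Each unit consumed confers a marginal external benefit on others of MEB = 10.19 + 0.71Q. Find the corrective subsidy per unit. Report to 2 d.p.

subsidy = $18.66 per unit

Social marginal benefit = demand + MEB = 84.70 - 2.29Q.
Set SMB = MC: 84.70 - 2.29Q = 18.97 + 3.22Q → Q* = 11.9292.
The Pigouvian subsidy equals MEB at Q*: 10.19 + 0.71×11.9292 = 18.6597.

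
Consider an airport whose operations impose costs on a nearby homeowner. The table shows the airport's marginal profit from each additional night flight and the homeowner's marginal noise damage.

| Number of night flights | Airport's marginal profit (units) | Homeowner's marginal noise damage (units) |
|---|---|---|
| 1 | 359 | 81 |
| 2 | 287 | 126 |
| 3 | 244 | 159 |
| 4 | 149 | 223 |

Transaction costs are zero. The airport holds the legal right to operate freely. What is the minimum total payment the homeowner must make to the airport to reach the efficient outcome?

Left alone the airport would choose level 4 (marginal profit stays positive).
Efficient level: k* = 3 (marginal profit ≥ marginal noise damage through 3).
The homeowner must at least cover the airport's forgone profit from cutting 4→3: 149 = 149.

149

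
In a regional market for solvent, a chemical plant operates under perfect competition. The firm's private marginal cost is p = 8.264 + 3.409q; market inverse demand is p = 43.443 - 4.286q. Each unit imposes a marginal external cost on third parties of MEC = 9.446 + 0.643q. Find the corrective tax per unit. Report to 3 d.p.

tax = 11.430 per unit

Social marginal cost = private MC + MEC = 17.710 + 4.052q.
Set SMC = demand: 17.710 + 4.052q = 43.443 - 4.286q → q* = 3.0862.
The Pigouvian tax equals MEC at q*: 9.446 + 0.643×3.0862 = 11.4304.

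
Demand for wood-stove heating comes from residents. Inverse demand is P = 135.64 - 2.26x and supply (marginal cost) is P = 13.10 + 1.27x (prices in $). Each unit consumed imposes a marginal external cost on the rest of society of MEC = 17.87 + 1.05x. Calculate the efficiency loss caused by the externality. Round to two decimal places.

Market equilibrium (private): 13.10 + 1.27x = 135.64 - 2.26x → x_m = 34.7139.
Social marginal benefit = demand − MEC = 117.77 - 3.31x.
Set SMB = MC: 117.77 - 3.31x = 13.10 + 1.27x → x* = 22.8537.
Between x* and x_m the wedge MC − SMB runs linearly from 0 to MEC(x_m), so the loss is a triangle.
DWL = ½ × 11.8602 × 54.3196 = 322.1207.

DWL = $322.12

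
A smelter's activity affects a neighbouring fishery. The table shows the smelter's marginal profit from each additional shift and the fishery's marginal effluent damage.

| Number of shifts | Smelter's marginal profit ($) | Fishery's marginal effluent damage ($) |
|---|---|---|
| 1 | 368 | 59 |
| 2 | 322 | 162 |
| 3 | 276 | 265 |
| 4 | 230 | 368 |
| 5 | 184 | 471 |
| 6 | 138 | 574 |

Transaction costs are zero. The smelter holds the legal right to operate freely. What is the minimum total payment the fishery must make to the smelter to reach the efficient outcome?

$552

Left alone the smelter would choose level 6 (marginal profit stays positive).
Efficient level: k* = 3 (marginal profit ≥ marginal effluent damage through 3).
The fishery must at least cover the smelter's forgone profit from cutting 6→3: 230 + 184 + 138 = 552.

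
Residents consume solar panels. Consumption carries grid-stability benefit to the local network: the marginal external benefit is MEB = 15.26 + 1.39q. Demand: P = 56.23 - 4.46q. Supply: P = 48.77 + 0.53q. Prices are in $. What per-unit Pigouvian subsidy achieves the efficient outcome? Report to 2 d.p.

Social marginal benefit = demand + MEB = 71.49 - 3.07q.
Set SMB = MC: 71.49 - 3.07q = 48.77 + 0.53q → q* = 6.3111.
The Pigouvian subsidy equals MEB at q*: 15.26 + 1.39×6.3111 = 24.0324.

subsidy = $24.03 per unit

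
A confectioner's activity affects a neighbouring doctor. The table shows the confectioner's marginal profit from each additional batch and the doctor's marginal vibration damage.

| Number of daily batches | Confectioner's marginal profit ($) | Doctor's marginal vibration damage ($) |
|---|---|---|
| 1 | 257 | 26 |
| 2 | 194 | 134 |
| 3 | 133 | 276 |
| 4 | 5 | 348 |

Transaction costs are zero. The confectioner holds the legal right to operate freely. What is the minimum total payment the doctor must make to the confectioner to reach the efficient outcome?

Left alone the confectioner would choose level 4 (marginal profit stays positive).
Efficient level: k* = 2 (marginal profit ≥ marginal vibration damage through 2).
The doctor must at least cover the confectioner's forgone profit from cutting 4→2: 133 + 5 = 138.

$138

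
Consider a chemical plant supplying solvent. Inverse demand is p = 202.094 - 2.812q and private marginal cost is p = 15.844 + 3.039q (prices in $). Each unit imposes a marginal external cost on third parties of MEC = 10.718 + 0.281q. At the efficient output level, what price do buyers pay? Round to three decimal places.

P = $121.599

Social marginal cost = private MC + MEC = 26.562 + 3.320q.
Set SMC = demand: 26.562 + 3.320q = 202.094 - 2.812q → q* = 28.6256.
Consumer price on the demand curve at q*: 202.094 − 2.812×28.6256 = 121.5988.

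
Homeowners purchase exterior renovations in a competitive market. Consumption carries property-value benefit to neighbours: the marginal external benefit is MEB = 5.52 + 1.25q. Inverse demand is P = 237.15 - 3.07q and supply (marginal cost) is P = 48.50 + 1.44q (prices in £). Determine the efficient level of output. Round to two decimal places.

q* = 59.56

Social marginal benefit = demand + MEB = 242.67 - 1.82q.
Set SMB = MC: 242.67 - 1.82q = 48.50 + 1.44q → q* = 59.5613.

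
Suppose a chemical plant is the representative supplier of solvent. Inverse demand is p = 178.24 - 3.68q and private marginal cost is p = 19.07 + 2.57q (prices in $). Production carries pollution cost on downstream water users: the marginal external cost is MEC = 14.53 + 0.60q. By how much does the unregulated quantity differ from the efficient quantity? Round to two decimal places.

4.35 units

Market equilibrium (private): 19.07 + 2.57q = 178.24 - 3.68q → q_m = 25.4672.
Social marginal cost = private MC + MEC = 33.60 + 3.17q.
Set SMC = demand: 33.60 + 3.17q = 178.24 - 3.68q → q* = 21.1153.
Gap = |25.4672 − 21.1153| = 4.3519.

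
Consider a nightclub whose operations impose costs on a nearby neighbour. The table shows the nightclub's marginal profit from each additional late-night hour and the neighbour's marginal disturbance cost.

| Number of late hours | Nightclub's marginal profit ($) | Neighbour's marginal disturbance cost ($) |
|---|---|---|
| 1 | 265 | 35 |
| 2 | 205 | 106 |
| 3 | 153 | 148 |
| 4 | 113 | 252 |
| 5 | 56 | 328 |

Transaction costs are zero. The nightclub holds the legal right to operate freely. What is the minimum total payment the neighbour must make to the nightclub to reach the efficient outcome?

Left alone the nightclub would choose level 5 (marginal profit stays positive).
Efficient level: k* = 3 (marginal profit ≥ marginal disturbance cost through 3).
The neighbour must at least cover the nightclub's forgone profit from cutting 5→3: 113 + 56 = 169.

$169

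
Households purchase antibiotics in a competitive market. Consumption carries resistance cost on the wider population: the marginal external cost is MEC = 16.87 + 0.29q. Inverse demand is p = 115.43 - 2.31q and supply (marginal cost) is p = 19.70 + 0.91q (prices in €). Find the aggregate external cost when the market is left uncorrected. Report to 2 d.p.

€629.70

Market equilibrium (private): 19.70 + 0.91q = 115.43 - 2.31q → q_m = 29.7298.
Total external cost = ∫₀^{q_m} (16.87 + 0.29q) dq = 16.87×29.7298 + ½×0.29×29.7298² = 629.7016.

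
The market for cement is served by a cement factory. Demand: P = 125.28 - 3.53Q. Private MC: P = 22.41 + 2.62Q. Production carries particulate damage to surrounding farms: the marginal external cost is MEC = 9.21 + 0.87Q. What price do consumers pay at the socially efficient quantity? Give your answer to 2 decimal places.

Social marginal cost = private MC + MEC = 31.62 + 3.49Q.
Set SMC = demand: 31.62 + 3.49Q = 125.28 - 3.53Q → Q* = 13.3419.
Consumer price on the demand curve at Q*: 125.28 − 3.53×13.3419 = 78.1831.

P = 78.18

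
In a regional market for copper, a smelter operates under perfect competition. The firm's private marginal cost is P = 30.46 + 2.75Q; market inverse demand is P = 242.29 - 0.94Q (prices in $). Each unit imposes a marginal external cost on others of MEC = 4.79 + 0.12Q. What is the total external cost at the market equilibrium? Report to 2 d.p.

$472.71

Market equilibrium (private): 30.46 + 2.75Q = 242.29 - 0.94Q → Q_m = 57.4065.
Total external cost = ∫₀^{Q_m} (4.79 + 0.12Q) dQ = 4.79×57.4065 + ½×0.12×57.4065² = 472.7075.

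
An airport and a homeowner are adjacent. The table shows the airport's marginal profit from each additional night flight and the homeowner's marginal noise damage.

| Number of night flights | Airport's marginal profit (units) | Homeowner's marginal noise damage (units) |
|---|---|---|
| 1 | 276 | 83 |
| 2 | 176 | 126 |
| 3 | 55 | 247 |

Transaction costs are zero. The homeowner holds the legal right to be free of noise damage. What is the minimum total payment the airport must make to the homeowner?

Efficient level: marginal profit ≥ marginal noise damage through level 2, so k* = 2.
With the homeowner holding the right, the airport must at least compensate total damage at k*: 83 + 126 = 209.

209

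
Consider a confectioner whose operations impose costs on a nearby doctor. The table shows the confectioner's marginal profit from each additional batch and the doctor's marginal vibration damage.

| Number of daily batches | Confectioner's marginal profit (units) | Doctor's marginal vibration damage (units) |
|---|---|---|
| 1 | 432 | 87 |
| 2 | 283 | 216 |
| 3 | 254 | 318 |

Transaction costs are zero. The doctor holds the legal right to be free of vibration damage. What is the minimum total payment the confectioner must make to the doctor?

303

Efficient level: marginal profit ≥ marginal vibration damage through level 2, so k* = 2.
With the doctor holding the right, the confectioner must at least compensate total damage at k*: 87 + 216 = 303.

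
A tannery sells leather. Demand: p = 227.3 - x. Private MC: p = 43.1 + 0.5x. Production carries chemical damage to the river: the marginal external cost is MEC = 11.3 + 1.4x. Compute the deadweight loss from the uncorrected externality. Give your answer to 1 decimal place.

Market equilibrium (private): 43.1 + 0.5x = 227.3 - x → x_m = 122.8000.
Social marginal cost = private MC + MEC = 54.4 + 1.9x.
Set SMC = demand: 54.4 + 1.9x = 227.3 - x → x* = 59.6207.
Height of the DWL triangle at x_m is SMC(x_m) − demand(x_m) = MEC(x_m) = 183.2200.
DWL = ½ × 63.1793 × 183.2200 = 5787.8557.

DWL = 5787.9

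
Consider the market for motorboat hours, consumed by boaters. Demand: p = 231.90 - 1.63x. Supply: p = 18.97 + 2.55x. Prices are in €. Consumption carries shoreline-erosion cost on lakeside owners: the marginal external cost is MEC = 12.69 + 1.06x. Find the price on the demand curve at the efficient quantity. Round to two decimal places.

Social marginal benefit = demand − MEC = 219.21 - 2.69x.
Set SMB = MC: 219.21 - 2.69x = 18.97 + 2.55x → x* = 38.2137.
Consumer price on the demand curve at x*: 231.90 − 1.63×38.2137 = 169.6117.

P = €169.61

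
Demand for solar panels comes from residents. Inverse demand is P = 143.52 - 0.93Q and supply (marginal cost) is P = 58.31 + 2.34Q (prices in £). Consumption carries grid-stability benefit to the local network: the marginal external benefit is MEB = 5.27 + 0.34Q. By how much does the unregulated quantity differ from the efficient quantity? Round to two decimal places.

Market equilibrium (private): 58.31 + 2.34Q = 143.52 - 0.93Q → Q_m = 26.0581.
Social marginal benefit = demand + MEB = 148.79 - 0.59Q.
Set SMB = MC: 148.79 - 0.59Q = 58.31 + 2.34Q → Q* = 30.8805.
Gap = |26.0581 − 30.8805| = 4.8224.

4.82 units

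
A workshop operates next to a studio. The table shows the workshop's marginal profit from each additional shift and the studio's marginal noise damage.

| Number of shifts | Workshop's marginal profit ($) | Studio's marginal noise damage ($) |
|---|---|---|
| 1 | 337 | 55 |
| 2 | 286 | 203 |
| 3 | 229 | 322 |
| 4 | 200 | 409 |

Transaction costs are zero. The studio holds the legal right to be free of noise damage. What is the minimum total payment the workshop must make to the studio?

$258

Efficient level: marginal profit ≥ marginal noise damage through level 2, so k* = 2.
With the studio holding the right, the workshop must at least compensate total damage at k*: 55 + 203 = 258.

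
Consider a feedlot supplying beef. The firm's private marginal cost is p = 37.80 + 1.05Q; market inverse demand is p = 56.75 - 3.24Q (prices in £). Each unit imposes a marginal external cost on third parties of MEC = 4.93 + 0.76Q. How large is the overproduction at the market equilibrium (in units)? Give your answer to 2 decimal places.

Market equilibrium (private): 37.80 + 1.05Q = 56.75 - 3.24Q → Q_m = 4.4172.
Social marginal cost = private MC + MEC = 42.73 + 1.81Q.
Set SMC = demand: 42.73 + 1.81Q = 56.75 - 3.24Q → Q* = 2.7762.
Gap = |4.4172 − 2.7762| = 1.6410.

1.64 units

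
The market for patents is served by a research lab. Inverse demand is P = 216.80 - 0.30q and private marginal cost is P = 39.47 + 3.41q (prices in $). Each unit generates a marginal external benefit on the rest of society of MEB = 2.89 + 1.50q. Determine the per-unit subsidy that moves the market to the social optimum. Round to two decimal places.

subsidy = $125.21 per unit

Social marginal cost = private MC − MEB = 36.58 + 1.91q.
Set SMC = demand: 36.58 + 1.91q = 216.80 - 0.30q → q* = 81.5475.
The Pigouvian subsidy equals MEB at q*: 2.89 + 1.50×81.5475 = 125.2113.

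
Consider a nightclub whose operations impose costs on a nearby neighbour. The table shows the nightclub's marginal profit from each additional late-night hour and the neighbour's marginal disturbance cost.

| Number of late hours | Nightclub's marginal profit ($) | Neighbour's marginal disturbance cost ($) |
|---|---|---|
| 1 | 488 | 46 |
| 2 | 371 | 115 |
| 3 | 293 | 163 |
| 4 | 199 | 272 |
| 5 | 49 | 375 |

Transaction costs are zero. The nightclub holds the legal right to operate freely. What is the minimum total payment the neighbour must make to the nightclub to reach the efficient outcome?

Left alone the nightclub would choose level 5 (marginal profit stays positive).
Efficient level: k* = 3 (marginal profit ≥ marginal disturbance cost through 3).
The neighbour must at least cover the nightclub's forgone profit from cutting 5→3: 199 + 49 = 248.

$248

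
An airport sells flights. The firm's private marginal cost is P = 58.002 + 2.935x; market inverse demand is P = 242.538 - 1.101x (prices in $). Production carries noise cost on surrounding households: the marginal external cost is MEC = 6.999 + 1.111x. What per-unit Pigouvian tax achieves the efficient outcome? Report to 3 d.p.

tax = $45.321 per unit

Social marginal cost = private MC + MEC = 65.001 + 4.046x.
Set SMC = demand: 65.001 + 4.046x = 242.538 - 1.101x → x* = 34.4933.
The Pigouvian tax equals MEC at x*: 6.999 + 1.111×34.4933 = 45.3211.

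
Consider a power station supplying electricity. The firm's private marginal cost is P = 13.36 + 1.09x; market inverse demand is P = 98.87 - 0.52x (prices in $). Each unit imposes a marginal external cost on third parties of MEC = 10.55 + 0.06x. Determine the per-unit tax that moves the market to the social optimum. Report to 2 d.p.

Social marginal cost = private MC + MEC = 23.91 + 1.15x.
Set SMC = demand: 23.91 + 1.15x = 98.87 - 0.52x → x* = 44.8862.
The Pigouvian tax equals MEC at x*: 10.55 + 0.06×44.8862 = 13.2432.

tax = $13.24 per unit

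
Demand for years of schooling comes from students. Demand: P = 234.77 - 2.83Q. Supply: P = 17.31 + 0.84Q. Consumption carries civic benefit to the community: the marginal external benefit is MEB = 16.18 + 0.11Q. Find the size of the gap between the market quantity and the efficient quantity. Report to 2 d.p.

6.38 units

Market equilibrium (private): 17.31 + 0.84Q = 234.77 - 2.83Q → Q_m = 59.2534.
Social marginal benefit = demand + MEB = 250.95 - 2.72Q.
Set SMB = MC: 250.95 - 2.72Q = 17.31 + 0.84Q → Q* = 65.6292.
Gap = |59.2534 − 65.6292| = 6.3758.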